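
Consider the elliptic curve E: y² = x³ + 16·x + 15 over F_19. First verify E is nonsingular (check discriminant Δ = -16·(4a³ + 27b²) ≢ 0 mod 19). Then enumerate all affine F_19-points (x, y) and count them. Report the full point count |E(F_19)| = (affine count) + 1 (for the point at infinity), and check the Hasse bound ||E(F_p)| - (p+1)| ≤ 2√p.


Affine points = {(2, 6), (2, 13), (5, 7), (5, 12), (6, 2), (6, 17), (8, 3), (8, 16), (10, 4), (10, 15), (12, 4), (12, 15), (13, 8), (13, 11), (14, 0), (15, 1), (15, 18), (16, 4), (16, 15), (18, 6), (18, 13)}; affine count = 21; |E(F_19)| = 22.

Discriminant check: Δ ∝ 4a³ + 27b² = 4·16³ + 27·15² = 4·4096 + 27·225 ≡ 1 (mod 19). Nonzero ⇒ E is nonsingular.
For each x ∈ F_19, compute rhs = x³ + 16·x + 15 mod 19, then count y ∈ F_19 with y² ≡ rhs.
  x = 0: rhs = 15, matching y values: none (0 points).
  x = 1: rhs = 13, matching y values: none (0 points).
  x = 2: rhs = 17, matching y values: 6, 13 (2 points).
  x = 3: rhs = 14, matching y values: none (0 points).
  x = 4: rhs = 10, matching y values: none (0 points).
  x = 5: rhs = 11, matching y values: 7, 12 (2 points).
  x = 6: rhs = 4, matching y values: 2, 17 (2 points).
  x = 7: rhs = 14, matching y values: none (0 points).
  x = 8: rhs = 9, matching y values: 3, 16 (2 points).
  x = 9: rhs = 14, matching y values: none (0 points).
  x = 10: rhs = 16, matching y values: 4, 15 (2 points).
  x = 11: rhs = 2, matching y values: none (0 points).
  x = 12: rhs = 16, matching y values: 4, 15 (2 points).
  x = 13: rhs = 7, matching y values: 8, 11 (2 points).
  x = 14: rhs = 0, matching y values: 0 (1 points).
  x = 15: rhs = 1, matching y values: 1, 18 (2 points).
  x = 16: rhs = 16, matching y values: 4, 15 (2 points).
  x = 17: rhs = 13, matching y values: none (0 points).
  x = 18: rhs = 17, matching y values: 6, 13 (2 points).
Total affine count: 21.
Full point count |E(F_19)| = 21 + 1 = 22.
Hasse bound: |22 − (19+1)| = |2| = 2 ≤ 2√19 ≈ 8.7178 ✓.


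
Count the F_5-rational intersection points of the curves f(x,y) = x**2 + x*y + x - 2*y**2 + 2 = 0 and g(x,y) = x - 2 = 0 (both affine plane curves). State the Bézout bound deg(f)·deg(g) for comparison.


Common zeros: ∅; count = 0; Bézout bound = 2.

deg(f) = 2, deg(g) = 1, so Bézout bound = 2.
Scan x ∈ F_5. For each x, list the y ∈ F_5 with f(x, y) ≡ 0 and those with g(x, y) ≡ 0 (mod 5); the common zeros in that column are the intersection.
  x = 0: f ≡ 0 at y ∈ {1, 4}; g ≡ 0 at y ∈ ∅; common: ∅.
  x = 1: f ≡ 0 at y ∈ ∅; g ≡ 0 at y ∈ ∅; common: ∅.
  x = 2: f ≡ 0 at y ∈ ∅; g ≡ 0 at y ∈ {0, 1, 2, 3, 4}; common: ∅.
  x = 3: f ≡ 0 at y ∈ {1, 3}; g ≡ 0 at y ∈ ∅; common: ∅.
  x = 4: f ≡ 0 at y ∈ ∅; g ≡ 0 at y ∈ ∅; common: ∅.
Collecting: common zeros = ∅, so the count is 0.
Comparison with the Bézout bound: 0 ≤ 2 = deg(f)·deg(g), as expected for curves with no common component (the affine F_5-count falls short of the bound because intersections may lie at infinity, over extension fields, or carry multiplicity).


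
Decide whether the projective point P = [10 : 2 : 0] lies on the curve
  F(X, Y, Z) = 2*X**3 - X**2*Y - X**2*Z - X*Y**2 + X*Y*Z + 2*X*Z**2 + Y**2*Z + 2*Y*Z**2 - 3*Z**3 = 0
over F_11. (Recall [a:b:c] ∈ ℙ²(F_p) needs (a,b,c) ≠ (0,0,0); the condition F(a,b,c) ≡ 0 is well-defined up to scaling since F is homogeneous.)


F(10,2,0) ≡ 0 (mod 11); P is on the curve.

Evaluate F(10, 2, 0) term-by-term (mod 11).
  2*X**3 ↦ 2·1000·1·1 = 2000
  -X**2*Y ↦ -1·100·2·1 = -200
  -X**2*Z ↦ -1·100·1·0 = 0
  -X*Y**2 ↦ -1·10·4·1 = -40
  X*Y*Z ↦ 1·10·2·0 = 0
  2*X*Z**2 ↦ 2·10·1·0 = 0
  Y**2*Z ↦ 1·1·4·0 = 0
  2*Y*Z**2 ↦ 2·1·2·0 = 0
  -3*Z**3 ↦ -3·1·1·0 = 0
Sum: F(10, 2, 0) = (2000) + (-200) + (0) + (-40) + (0) + (0) + (0) + (0) + (0) = 1760.
Reducing mod 11: 1760 ≡ 0 (mod 11).
Since F(a, b, c) ≡ 0 (mod 11), P lies on the curve.


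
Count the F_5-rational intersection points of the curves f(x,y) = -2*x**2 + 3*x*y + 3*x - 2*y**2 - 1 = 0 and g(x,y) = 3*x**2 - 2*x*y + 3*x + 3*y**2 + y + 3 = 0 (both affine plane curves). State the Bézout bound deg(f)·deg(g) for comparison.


Common zeros: ∅; count = 0; Bézout bound = 4.

deg(f) = 2, deg(g) = 2, so Bézout bound = 4.
Scan x ∈ F_5. For each x, list the y ∈ F_5 with f(x, y) ≡ 0 and those with g(x, y) ≡ 0 (mod 5); the common zeros in that column are the intersection.
  x = 0: f ≡ 0 at y ∈ ∅; g ≡ 0 at y ∈ {4}; common: ∅.
  x = 1: f ≡ 0 at y ∈ {0, 4}; g ≡ 0 at y ∈ ∅; common: ∅.
  x = 2: f ≡ 0 at y ∈ ∅; g ≡ 0 at y ∈ ∅; common: ∅.
  x = 3: f ≡ 0 at y ∈ {0, 2}; g ≡ 0 at y ∈ ∅; common: ∅.
  x = 4: f ≡ 0 at y ∈ {2, 4}; g ≡ 0 at y ∈ ∅; common: ∅.
Collecting: common zeros = ∅, so the count is 0.
Comparison with the Bézout bound: 0 ≤ 4 = deg(f)·deg(g), as expected for curves with no common component (the affine F_5-count falls short of the bound because intersections may lie at infinity, over extension fields, or carry multiplicity).


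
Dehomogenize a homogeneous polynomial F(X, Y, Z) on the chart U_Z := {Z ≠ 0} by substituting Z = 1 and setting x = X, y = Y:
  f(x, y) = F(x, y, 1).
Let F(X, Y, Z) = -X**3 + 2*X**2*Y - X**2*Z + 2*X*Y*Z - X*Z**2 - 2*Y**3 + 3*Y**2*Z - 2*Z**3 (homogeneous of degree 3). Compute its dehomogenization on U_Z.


f(x, y) = -x**3 + 2*x**2*y - x**2 + 2*x*y - x - 2*y**3 + 3*y**2 - 2

On U_Z we set Z = 1. Each monomial c·X^i·Y^j·Z^k in F becomes c·x^i·y^j·1^k = c·x^i·y^j.
Substituting Z = 1: F(X, Y, 1) = -x**3 + 2*x**2*y - x**2 + 2*x*y - x - 2*y**3 + 3*y**2 - 2.
Note: deg(f) ≤ deg(F) = 3; strict inequality happens when F is divisible by Z (lost terms).


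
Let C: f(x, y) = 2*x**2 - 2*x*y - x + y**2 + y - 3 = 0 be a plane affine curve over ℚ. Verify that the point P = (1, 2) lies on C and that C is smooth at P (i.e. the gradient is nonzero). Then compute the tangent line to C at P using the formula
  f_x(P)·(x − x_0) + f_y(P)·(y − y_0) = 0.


Tangent line at P: -x + 3*y - 5 = 0.

Step 1: f(1, 2) = 0, so P lies on C.
Step 2: partial derivatives
  f_x(x, y) = 4*x - 2*y - 1, f_y(x, y) = -2*x + 2*y + 1.
  f_x(P) = -1, f_y(P) = 3 (gradient nonzero, so P is smooth).
Step 3: tangent line at P: -1·(x − 1) + 3·(y − 2) = 0.
Expanding: -x + 3*y - 5 = 0.


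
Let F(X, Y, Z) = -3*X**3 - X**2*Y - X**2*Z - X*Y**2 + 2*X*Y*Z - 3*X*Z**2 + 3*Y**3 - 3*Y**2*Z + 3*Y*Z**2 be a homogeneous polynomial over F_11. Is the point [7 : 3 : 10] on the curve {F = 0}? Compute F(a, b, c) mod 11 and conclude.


F(7,3,10) ≡ 8 (mod 11); P is NOT on the curve.

Evaluate F(7, 3, 10) term-by-term (mod 11).
  -3*X**3 ↦ -3·343·1·1 = -1029
  -X**2*Y ↦ -1·49·3·1 = -147
  -X**2*Z ↦ -1·49·1·10 = -490
  -X*Y**2 ↦ -1·7·9·1 = -63
  2*X*Y*Z ↦ 2·7·3·10 = 420
  -3*X*Z**2 ↦ -3·7·1·100 = -2100
  3*Y**3 ↦ 3·1·27·1 = 81
  -3*Y**2*Z ↦ -3·1·9·10 = -270
  3*Y*Z**2 ↦ 3·1·3·100 = 900
Sum: F(7, 3, 10) = (-1029) + (-147) + (-490) + (-63) + (420) + (-2100) + (81) + (-270) + (900) = -2698.
Reducing mod 11: -2698 ≡ 8 (mod 11).
Since F(a, b, c) ≡ 8 ≠ 0 (mod 11), P does NOT lie on the curve.


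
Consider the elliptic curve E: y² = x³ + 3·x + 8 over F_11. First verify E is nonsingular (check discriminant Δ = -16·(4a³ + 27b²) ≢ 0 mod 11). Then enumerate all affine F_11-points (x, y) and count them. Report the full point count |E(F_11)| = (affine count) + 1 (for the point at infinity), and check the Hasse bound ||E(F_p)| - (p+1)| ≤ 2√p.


Affine points = {(1, 1), (1, 10), (2, 0), (3, 0), (5, 4), (5, 7), (6, 0), (7, 3), (7, 8), (8, 4), (8, 7), (9, 4), (9, 7), (10, 2), (10, 9)}; affine count = 15; |E(F_11)| = 16.

Discriminant check: Δ ∝ 4a³ + 27b² = 4·3³ + 27·8² = 4·27 + 27·64 ≡ 10 (mod 11). Nonzero ⇒ E is nonsingular.
For each x ∈ F_11, compute rhs = x³ + 3·x + 8 mod 11, then count y ∈ F_11 with y² ≡ rhs.
  x = 0: rhs = 8, matching y values: none (0 points).
  x = 1: rhs = 1, matching y values: 1, 10 (2 points).
  x = 2: rhs = 0, matching y values: 0 (1 points).
  x = 3: rhs = 0, matching y values: 0 (1 points).
  x = 4: rhs = 7, matching y values: none (0 points).
  x = 5: rhs = 5, matching y values: 4, 7 (2 points).
  x = 6: rhs = 0, matching y values: 0 (1 points).
  x = 7: rhs = 9, matching y values: 3, 8 (2 points).
  x = 8: rhs = 5, matching y values: 4, 7 (2 points).
  x = 9: rhs = 5, matching y values: 4, 7 (2 points).
  x = 10: rhs = 4, matching y values: 2, 9 (2 points).
Total affine count: 15.
Full point count |E(F_11)| = 15 + 1 = 16.
Hasse bound: |16 − (11+1)| = |4| = 4 ≤ 2√11 ≈ 6.6332 ✓.


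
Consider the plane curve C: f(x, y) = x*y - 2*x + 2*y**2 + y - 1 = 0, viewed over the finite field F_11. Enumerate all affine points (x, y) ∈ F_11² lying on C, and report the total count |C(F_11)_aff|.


Affine F_11-points: {(0, 6), (0, 10), (2, 1), (2, 3), (4, 5), (4, 9), (5, 0), (5, 8), (10, 4), (10, 7)}; count = 10.

For each of the 121 pairs (x, y) ∈ F_11², evaluate f(x, y) mod 11. Record the zeros.
  x = 0: [0↦10, 1↦2, 2↦9, 3↦9, 4↦2, 5↦10, 6↦0, 7↦5, 8↦3, 9↦5, 10↦0]  zeros at y ∈ {6, 10}
  x = 1: [0↦8, 1↦1, 2↦9, 3↦10, 4↦4, 5↦2, 6↦4, 7↦10, 8↦9, 9↦1, 10↦8]  zeros at y ∈ ∅
  x = 2: [0↦6, 1↦0, 2↦9, 3↦0, 4↦6, 5↦5, 6↦8, 7↦4, 8↦4, 9↦8, 10↦5]  zeros at y ∈ {1, 3}
  x = 3: [0↦4, 1↦10, 2↦9, 3↦1, 4↦8, 5↦8, 6↦1, 7↦9, 8↦10, 9↦4, 10↦2]  zeros at y ∈ ∅
  x = 4: [0↦2, 1↦9, 2↦9, 3↦2, 4↦10, 5↦0, 6↦5, 7↦3, 8↦5, 9↦0, 10↦10]  zeros at y ∈ {5, 9}
  x = 5: [0↦0, 1↦8, 2↦9, 3↦3, 4↦1, 5↦3, 6↦9, 7↦8, 8↦0, 9↦7, 10↦7]  zeros at y ∈ {0, 8}
  x = 6: [0↦9, 1↦7, 2↦9, 3↦4, 4↦3, 5↦6, 6↦2, 7↦2, 8↦6, 9↦3, 10↦4]  zeros at y ∈ ∅
  x = 7: [0↦7, 1↦6, 2↦9, 3↦5, 4↦5, 5↦9, 6↦6, 7↦7, 8↦1, 9↦10, 10↦1]  zeros at y ∈ ∅
  x = 8: [0↦5, 1↦5, 2↦9, 3↦6, 4↦7, 5↦1, 6↦10, 7↦1, 8↦7, 9↦6, 10↦9]  zeros at y ∈ ∅
  x = 9: [0↦3, 1↦4, 2↦9, 3↦7, 4↦9, 5↦4, 6↦3, 7↦6, 8↦2, 9↦2, 10↦6]  zeros at y ∈ ∅
  x = 10: [0↦1, 1↦3, 2↦9, 3↦8, 4↦0, 5↦7, 6↦7, 7↦0, 8↦8, 9↦9, 10↦3]  zeros at y ∈ {4, 7}
Collecting zeros: affine points = {(0, 6), (0, 10), (2, 1), (2, 3), (4, 5), (4, 9), (5, 0), (5, 8), (10, 4), (10, 7)}.
Total count |C(F_11)_aff| = 10.


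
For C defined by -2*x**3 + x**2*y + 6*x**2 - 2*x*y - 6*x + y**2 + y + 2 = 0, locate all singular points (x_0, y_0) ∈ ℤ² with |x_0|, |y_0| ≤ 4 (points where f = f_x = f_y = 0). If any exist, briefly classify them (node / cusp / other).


Singular points: {(1, 0)}; classification: cusp.

Compute partial derivatives:
  f_x = -6*x**2 + 2*x*y + 12*x - 2*y - 6.
  f_y = x**2 - 2*x + 2*y + 1.
Scan x_0 ∈ {−4, ..., 4}. For each x_0, f_y(x_0, y) is a polynomial in y; find its integer roots y ∈ {−4, ..., 4}, then test f_x and f at those candidates.
  x = -4: f_y(-4, y) = 2*y + 25; no integer root y with |y| ≤ 4.
  x = -3: f_y(-3, y) = 2*y + 16; no integer root y with |y| ≤ 4.
  x = -2: f_y(-2, y) = 2*y + 9; no integer root y with |y| ≤ 4.
  x = -1: f_y(-1, y) = 2*y + 4; vanishes at y ∈ {-2}. (-1, -2): f_x = -16 ≠ 0.
  x = 0: f_y(0, y) = 2*y + 1; no integer root y with |y| ≤ 4.
  x = 1: f_y(1, y) = 2*y; vanishes at y ∈ {0}. (1, 0): f_x = 0, f = 0 — SINGULAR.
  x = 2: f_y(2, y) = 2*y + 1; no integer root y with |y| ≤ 4.
  x = 3: f_y(3, y) = 2*y + 4; vanishes at y ∈ {-2}. (3, -2): f_x = -32 ≠ 0.
  x = 4: f_y(4, y) = 2*y + 9; no integer root y with |y| ≤ 4.
Only singular point on the grid: (1, 0).
Classify: substitute x = 1 + u, y = 0 + v and expand: f = -2*u**3 + u**2*v + v**2.
No constant or linear terms (consistent with a singular point). Quadratic part: v**2. Cubic part: -2*u**3 + u**2*v.
The quadratic part v**2 is a perfect square, so there is a single (double) tangent line v = 0, i.e. y = 0. Restricting the cubic part to that line (v = 0) leaves -2*u**3 ≠ 0, so f is not divisible by v and the branch is v² ≈ 2*u**3 to lowest order — this is a cusp.
Classification: cusp.


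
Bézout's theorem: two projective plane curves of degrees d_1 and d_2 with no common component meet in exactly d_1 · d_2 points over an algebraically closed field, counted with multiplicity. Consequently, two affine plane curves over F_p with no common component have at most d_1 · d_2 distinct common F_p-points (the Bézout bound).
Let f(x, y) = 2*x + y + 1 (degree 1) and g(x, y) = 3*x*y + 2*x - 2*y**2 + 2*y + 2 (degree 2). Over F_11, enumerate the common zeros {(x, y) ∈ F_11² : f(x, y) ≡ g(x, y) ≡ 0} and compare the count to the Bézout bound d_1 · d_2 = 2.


Common zeros: ∅; count = 0; Bézout bound = 2.

deg(f) = 1, deg(g) = 2, so Bézout bound = 2.
Scan x ∈ F_11. For each x, list the y ∈ F_11 with f(x, y) ≡ 0 and those with g(x, y) ≡ 0 (mod 11); the common zeros in that column are the intersection.
  x = 0: f ≡ 0 at y ∈ {10}; g ≡ 0 at y ∈ {4, 8}; common: ∅.
  x = 1: f ≡ 0 at y ∈ {8}; g ≡ 0 at y ∈ ∅; common: ∅.
  x = 2: f ≡ 0 at y ∈ {6}; g ≡ 0 at y ∈ ∅; common: ∅.
  x = 3: f ≡ 0 at y ∈ {4}; g ≡ 0 at y ∈ {2, 9}; common: ∅.
  x = 4: f ≡ 0 at y ∈ {2}; g ≡ 0 at y ∈ {1, 6}; common: ∅.
  x = 5: f ≡ 0 at y ∈ {0}; g ≡ 0 at y ∈ {7}; common: ∅.
  x = 6: f ≡ 0 at y ∈ {9}; g ≡ 0 at y ∈ ∅; common: ∅.
  x = 7: f ≡ 0 at y ∈ {7}; g ≡ 0 at y ∈ ∅; common: ∅.
  x = 8: f ≡ 0 at y ∈ {5}; g ≡ 0 at y ∈ ∅; common: ∅.
  x = 9: f ≡ 0 at y ∈ {3}; g ≡ 0 at y ∈ {10}; common: ∅.
  x = 10: f ≡ 0 at y ∈ {1}; g ≡ 0 at y ∈ {0, 5}; common: ∅.
Collecting: common zeros = ∅, so the count is 0.
Comparison with the Bézout bound: 0 ≤ 2 = deg(f)·deg(g), as expected for curves with no common component (the affine F_11-count falls short of the bound because intersections may lie at infinity, over extension fields, or carry multiplicity).


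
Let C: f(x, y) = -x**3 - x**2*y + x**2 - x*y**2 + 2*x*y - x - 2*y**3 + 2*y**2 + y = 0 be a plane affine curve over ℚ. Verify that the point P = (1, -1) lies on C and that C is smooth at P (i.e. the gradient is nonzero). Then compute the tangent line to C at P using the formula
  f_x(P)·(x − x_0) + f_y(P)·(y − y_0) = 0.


Tangent line at P: -3*x - 6*y - 3 = 0.

Step 1: f(1, -1) = 0, so P lies on C.
Step 2: partial derivatives
  f_x(x, y) = -3*x**2 - 2*x*y + 2*x - y**2 + 2*y - 1, f_y(x, y) = -x**2 - 2*x*y + 2*x - 6*y**2 + 4*y + 1.
  f_x(P) = -3, f_y(P) = -6 (gradient nonzero, so P is smooth).
Step 3: tangent line at P: -3·(x − 1) + -6·(y − -1) = 0.
Expanding: -3*x - 6*y - 3 = 0.


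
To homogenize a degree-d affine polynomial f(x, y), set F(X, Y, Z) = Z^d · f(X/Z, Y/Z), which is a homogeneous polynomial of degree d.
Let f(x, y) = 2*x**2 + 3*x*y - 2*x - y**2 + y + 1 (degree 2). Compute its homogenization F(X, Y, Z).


F(X, Y, Z) = 2*X**2 + 3*X*Y - 2*X*Z - Y**2 + Y*Z + Z**2

deg(f) = 2.
Substitute x = X/Z, y = Y/Z into f, then multiply by Z^2.
  monomial 2·x^2·y^0 ↦ 2·X^2·Y^0·Z^0.
  monomial 3·x^1·y^1 ↦ 3·X^1·Y^1·Z^0.
  monomial -2·x^1·y^0 ↦ -2·X^1·Y^0·Z^1.
  monomial -1·x^0·y^2 ↦ -1·X^0·Y^2·Z^0.
  monomial 1·x^0·y^1 ↦ 1·X^0·Y^1·Z^1.
  monomial 1·x^0·y^0 ↦ 1·X^0·Y^0·Z^2.
Collecting: F(X, Y, Z) = 2*X**2 + 3*X*Y - 2*X*Z - Y**2 + Y*Z + Z**2.


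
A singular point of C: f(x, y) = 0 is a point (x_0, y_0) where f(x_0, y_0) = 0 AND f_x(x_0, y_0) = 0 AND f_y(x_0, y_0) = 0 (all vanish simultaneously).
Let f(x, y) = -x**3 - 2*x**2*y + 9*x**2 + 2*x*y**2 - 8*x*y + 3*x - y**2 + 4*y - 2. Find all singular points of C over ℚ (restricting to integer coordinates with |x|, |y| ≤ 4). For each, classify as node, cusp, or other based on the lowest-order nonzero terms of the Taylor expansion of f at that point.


Singular points: {(1, 3)}; classification: cusp.

Compute partial derivatives:
  f_x = -3*x**2 - 4*x*y + 18*x + 2*y**2 - 8*y + 3.
  f_y = -2*x**2 + 4*x*y - 8*x - 2*y + 4.
Scan x_0 ∈ {−4, ..., 4}. For each x_0, f_y(x_0, y) is a polynomial in y; find its integer roots y ∈ {−4, ..., 4}, then test f_x and f at those candidates.
  x = -4: f_y(-4, y) = 4 - 18*y; no integer root y with |y| ≤ 4.
  x = -3: f_y(-3, y) = 10 - 14*y; no integer root y with |y| ≤ 4.
  x = -2: f_y(-2, y) = 12 - 10*y; no integer root y with |y| ≤ 4.
  x = -1: f_y(-1, y) = 10 - 6*y; no integer root y with |y| ≤ 4.
  x = 0: f_y(0, y) = 4 - 2*y; vanishes at y ∈ {2}. (0, 2): f_x = -5 ≠ 0.
  x = 1: f_y(1, y) = 2*y - 6; vanishes at y ∈ {3}. (1, 3): f_x = 0, f = 0 — SINGULAR.
  x = 2: f_y(2, y) = 6*y - 20; no integer root y with |y| ≤ 4.
  x = 3: f_y(3, y) = 10*y - 38; no integer root y with |y| ≤ 4.
  x = 4: f_y(4, y) = 14*y - 60; no integer root y with |y| ≤ 4.
Only singular point on the grid: (1, 3).
Classify: substitute x = 1 + u, y = 3 + v and expand: f = -u**3 - 2*u**2*v + 2*u*v**2 + v**2.
No constant or linear terms (consistent with a singular point). Quadratic part: v**2. Cubic part: -u**3 - 2*u**2*v + 2*u*v**2.
The quadratic part v**2 is a perfect square, so there is a single (double) tangent line v = 0, i.e. y = 3. Restricting the cubic part to that line (v = 0) leaves -u**3 ≠ 0, so f is not divisible by v and the branch is v² ≈ u**3 to lowest order — this is a cusp.
Classification: cusp.


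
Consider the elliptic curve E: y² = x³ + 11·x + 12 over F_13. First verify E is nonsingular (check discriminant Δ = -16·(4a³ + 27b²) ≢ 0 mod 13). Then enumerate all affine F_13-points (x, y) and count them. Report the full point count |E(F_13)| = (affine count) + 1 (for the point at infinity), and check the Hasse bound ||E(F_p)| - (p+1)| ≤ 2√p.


Affine points = {(0, 5), (0, 8), (2, 4), (2, 9), (4, 4), (4, 9), (5, 6), (5, 7), (7, 4), (7, 9), (8, 1), (8, 12), (10, 2), (10, 11), (12, 0)}; affine count = 15; |E(F_13)| = 16.

Discriminant check: Δ ∝ 4a³ + 27b² = 4·11³ + 27·12² = 4·1331 + 27·144 ≡ 8 (mod 13). Nonzero ⇒ E is nonsingular.
For each x ∈ F_13, compute rhs = x³ + 11·x + 12 mod 13, then count y ∈ F_13 with y² ≡ rhs.
  x = 0: rhs = 12, matching y values: 5, 8 (2 points).
  x = 1: rhs = 11, matching y values: none (0 points).
  x = 2: rhs = 3, matching y values: 4, 9 (2 points).
  x = 3: rhs = 7, matching y values: none (0 points).
  x = 4: rhs = 3, matching y values: 4, 9 (2 points).
  x = 5: rhs = 10, matching y values: 6, 7 (2 points).
  x = 6: rhs = 8, matching y values: none (0 points).
  x = 7: rhs = 3, matching y values: 4, 9 (2 points).
  x = 8: rhs = 1, matching y values: 1, 12 (2 points).
  x = 9: rhs = 8, matching y values: none (0 points).
  x = 10: rhs = 4, matching y values: 2, 11 (2 points).
  x = 11: rhs = 8, matching y values: none (0 points).
  x = 12: rhs = 0, matching y values: 0 (1 points).
Total affine count: 15.
Full point count |E(F_13)| = 15 + 1 = 16.
Hasse bound: |16 − (13+1)| = |2| = 2 ≤ 2√13 ≈ 7.2111 ✓.


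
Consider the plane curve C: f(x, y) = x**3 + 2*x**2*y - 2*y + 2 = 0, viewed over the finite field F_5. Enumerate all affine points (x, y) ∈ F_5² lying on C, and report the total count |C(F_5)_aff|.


Affine F_5-points: {(0, 1), (2, 0), (3, 1)}; count = 3.

For each of the 25 pairs (x, y) ∈ F_5², evaluate f(x, y) mod 5. Record the zeros.
  x = 0: [0↦2, 1↦0, 2↦3, 3↦1, 4↦4]  zeros at y ∈ {1}
  x = 1: [0↦3, 1↦3, 2↦3, 3↦3, 4↦3]  zeros at y ∈ ∅
  x = 2: [0↦0, 1↦1, 2↦2, 3↦3, 4↦4]  zeros at y ∈ {0}
  x = 3: [0↦4, 1↦0, 2↦1, 3↦2, 4↦3]  zeros at y ∈ {1}
  x = 4: [0↦1, 1↦1, 2↦1, 3↦1, 4↦1]  zeros at y ∈ ∅
Collecting zeros: affine points = {(0, 1), (2, 0), (3, 1)}.
Total count |C(F_5)_aff| = 3.


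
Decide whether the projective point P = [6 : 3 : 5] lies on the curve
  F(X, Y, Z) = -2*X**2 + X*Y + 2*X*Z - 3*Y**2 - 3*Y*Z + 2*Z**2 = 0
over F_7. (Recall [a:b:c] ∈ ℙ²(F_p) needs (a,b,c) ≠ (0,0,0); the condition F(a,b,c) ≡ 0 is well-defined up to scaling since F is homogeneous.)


F(6,3,5) ≡ 5 (mod 7); P is NOT on the curve.

Evaluate F(6, 3, 5) term-by-term (mod 7).
  -2*X**2 ↦ -2·36·1·1 = -72
  X*Y ↦ 1·6·3·1 = 18
  2*X*Z ↦ 2·6·1·5 = 60
  -3*Y**2 ↦ -3·1·9·1 = -27
  -3*Y*Z ↦ -3·1·3·5 = -45
  2*Z**2 ↦ 2·1·1·25 = 50
Sum: F(6, 3, 5) = (-72) + (18) + (60) + (-27) + (-45) + (50) = -16.
Reducing mod 7: -16 ≡ 5 (mod 7).
Since F(a, b, c) ≡ 5 ≠ 0 (mod 7), P does NOT lie on the curve.


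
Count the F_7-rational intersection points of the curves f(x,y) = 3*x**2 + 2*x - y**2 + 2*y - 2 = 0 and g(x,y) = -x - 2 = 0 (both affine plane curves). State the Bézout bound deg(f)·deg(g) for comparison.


Common zeros: {(5, 1)}; count = 1; Bézout bound = 2.

deg(f) = 2, deg(g) = 1, so Bézout bound = 2.
Scan x ∈ F_7. For each x, list the y ∈ F_7 with f(x, y) ≡ 0 and those with g(x, y) ≡ 0 (mod 7); the common zeros in that column are the intersection.
  x = 0: f ≡ 0 at y ∈ ∅; g ≡ 0 at y ∈ ∅; common: ∅.
  x = 1: f ≡ 0 at y ∈ {3, 6}; g ≡ 0 at y ∈ ∅; common: ∅.
  x = 2: f ≡ 0 at y ∈ {0, 2}; g ≡ 0 at y ∈ ∅; common: ∅.
  x = 3: f ≡ 0 at y ∈ {3, 6}; g ≡ 0 at y ∈ ∅; common: ∅.
  x = 4: f ≡ 0 at y ∈ ∅; g ≡ 0 at y ∈ ∅; common: ∅.
  x = 5: f ≡ 0 at y ∈ {1}; g ≡ 0 at y ∈ {0, 1, 2, 3, 4, 5, 6}; common: {1}.
  x = 6: f ≡ 0 at y ∈ {1}; g ≡ 0 at y ∈ ∅; common: ∅.
Collecting: common zeros = {(5, 1)}, so the count is 1.
Comparison with the Bézout bound: 1 ≤ 2 = deg(f)·deg(g), as expected for curves with no common component (the affine F_7-count falls short of the bound because intersections may lie at infinity, over extension fields, or carry multiplicity).


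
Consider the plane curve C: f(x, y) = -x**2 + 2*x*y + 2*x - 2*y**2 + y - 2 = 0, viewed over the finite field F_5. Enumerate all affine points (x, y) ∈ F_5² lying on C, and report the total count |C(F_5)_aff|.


Affine F_5-points: {(0, 4), (1, 1), (1, 3), (2, 2), (2, 3), (3, 0), (3, 1), (4, 0), (4, 2)}; count = 9.

For each of the 25 pairs (x, y) ∈ F_5², evaluate f(x, y) mod 5. Record the zeros.
  x = 0: [0↦3, 1↦2, 2↦2, 3↦3, 4↦0]  zeros at y ∈ {4}
  x = 1: [0↦4, 1↦0, 2↦2, 3↦0, 4↦4]  zeros at y ∈ {1, 3}
  x = 2: [0↦3, 1↦1, 2↦0, 3↦0, 4↦1]  zeros at y ∈ {2, 3}
  x = 3: [0↦0, 1↦0, 2↦1, 3↦3, 4↦1]  zeros at y ∈ {0, 1}
  x = 4: [0↦0, 1↦2, 2↦0, 3↦4, 4↦4]  zeros at y ∈ {0, 2}
Collecting zeros: affine points = {(0, 4), (1, 1), (1, 3), (2, 2), (2, 3), (3, 0), (3, 1), (4, 0), (4, 2)}.
Total count |C(F_5)_aff| = 9.


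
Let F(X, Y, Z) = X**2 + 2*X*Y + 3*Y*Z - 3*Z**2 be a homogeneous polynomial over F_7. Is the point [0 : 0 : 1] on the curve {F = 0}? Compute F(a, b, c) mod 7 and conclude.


F(0,0,1) ≡ 4 (mod 7); P is NOT on the curve.

Evaluate F(0, 0, 1) term-by-term (mod 7).
  X**2 ↦ 1·0·1·1 = 0
  2*X*Y ↦ 2·0·0·1 = 0
  3*Y*Z ↦ 3·1·0·1 = 0
  -3*Z**2 ↦ -3·1·1·1 = -3
Sum: F(0, 0, 1) = (0) + (0) + (0) + (-3) = -3.
Reducing mod 7: -3 ≡ 4 (mod 7).
Since F(a, b, c) ≡ 4 ≠ 0 (mod 7), P does NOT lie on the curve.


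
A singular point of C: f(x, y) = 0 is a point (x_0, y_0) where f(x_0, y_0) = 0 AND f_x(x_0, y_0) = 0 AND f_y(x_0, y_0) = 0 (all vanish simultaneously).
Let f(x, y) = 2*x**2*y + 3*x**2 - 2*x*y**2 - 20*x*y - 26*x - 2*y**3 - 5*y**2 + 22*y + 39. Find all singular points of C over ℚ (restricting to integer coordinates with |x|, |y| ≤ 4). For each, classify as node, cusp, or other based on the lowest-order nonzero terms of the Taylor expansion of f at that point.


Singular points: {(3, -2)}; classification: node.

Compute partial derivatives:
  f_x = 4*x*y + 6*x - 2*y**2 - 20*y - 26.
  f_y = 2*x**2 - 4*x*y - 20*x - 6*y**2 - 10*y + 22.
Scan x_0 ∈ {−4, ..., 4}. For each x_0, f_y(x_0, y) is a polynomial in y; find its integer roots y ∈ {−4, ..., 4}, then test f_x and f at those candidates.
  x = -4: f_y(-4, y) = -6*y**2 + 6*y + 134; no integer root y with |y| ≤ 4.
  x = -3: f_y(-3, y) = -6*y**2 + 2*y + 100; no integer root y with |y| ≤ 4.
  x = -2: f_y(-2, y) = -6*y**2 - 2*y + 70; no integer root y with |y| ≤ 4.
  x = -1: f_y(-1, y) = -6*y**2 - 6*y + 44; no integer root y with |y| ≤ 4.
  x = 0: f_y(0, y) = -6*y**2 - 10*y + 22; no integer root y with |y| ≤ 4.
  x = 1: f_y(1, y) = -6*y**2 - 14*y + 4; no integer root y with |y| ≤ 4.
  x = 2: f_y(2, y) = -6*y**2 - 18*y - 10; no integer root y with |y| ≤ 4.
  x = 3: f_y(3, y) = -6*y**2 - 22*y - 20; vanishes at y ∈ {-2}. (3, -2): f_x = 0, f = 0 — SINGULAR.
  x = 4: f_y(4, y) = -6*y**2 - 26*y - 26; no integer root y with |y| ≤ 4.
Only singular point on the grid: (3, -2).
Classify: substitute x = 3 + u, y = -2 + v and expand: f = 2*u**2*v - u**2 - 2*u*v**2 - 2*v**3 + v**2.
No constant or linear terms (consistent with a singular point). Quadratic part: -u**2 + v**2. Cubic part: 2*u**2*v - 2*u*v**2 - 2*v**3.
The quadratic part v**2 - u**2 = (v − u)(v + u) splits into two distinct linear factors, so there are two distinct tangent lines y − -2 = ±(x − 3) — this is a node (ordinary double point).
Classification: node.


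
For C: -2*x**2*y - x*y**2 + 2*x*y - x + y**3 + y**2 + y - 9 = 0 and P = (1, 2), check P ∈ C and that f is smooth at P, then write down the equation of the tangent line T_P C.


Tangent line at P: -9*x + 13*y - 17 = 0.

Step 1: f(1, 2) = 0, so P lies on C.
Step 2: partial derivatives
  f_x(x, y) = -4*x*y - y**2 + 2*y - 1, f_y(x, y) = -2*x**2 - 2*x*y + 2*x + 3*y**2 + 2*y + 1.
  f_x(P) = -9, f_y(P) = 13 (gradient nonzero, so P is smooth).
Step 3: tangent line at P: -9·(x − 1) + 13·(y − 2) = 0.
Expanding: -9*x + 13*y - 17 = 0.


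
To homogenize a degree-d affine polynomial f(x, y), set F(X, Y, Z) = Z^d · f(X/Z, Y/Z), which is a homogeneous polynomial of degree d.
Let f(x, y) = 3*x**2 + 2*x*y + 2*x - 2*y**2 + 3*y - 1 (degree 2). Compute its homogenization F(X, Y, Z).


F(X, Y, Z) = 3*X**2 + 2*X*Y + 2*X*Z - 2*Y**2 + 3*Y*Z - Z**2

deg(f) = 2.
Substitute x = X/Z, y = Y/Z into f, then multiply by Z^2.
  monomial 3·x^2·y^0 ↦ 3·X^2·Y^0·Z^0.
  monomial 2·x^1·y^1 ↦ 2·X^1·Y^1·Z^0.
  monomial 2·x^1·y^0 ↦ 2·X^1·Y^0·Z^1.
  monomial -2·x^0·y^2 ↦ -2·X^0·Y^2·Z^0.
  monomial 3·x^0·y^1 ↦ 3·X^0·Y^1·Z^1.
  monomial -1·x^0·y^0 ↦ -1·X^0·Y^0·Z^2.
Collecting: F(X, Y, Z) = 3*X**2 + 2*X*Y + 2*X*Z - 2*Y**2 + 3*Y*Z - Z**2.


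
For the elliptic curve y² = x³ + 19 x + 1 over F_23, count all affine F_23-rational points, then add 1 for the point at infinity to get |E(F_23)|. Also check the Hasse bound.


Affine points = {(0, 1), (0, 22), (2, 1), (2, 22), (3, 4), (3, 19), (4, 7), (4, 16), (6, 3), (6, 20), (9, 2), (9, 21), (10, 8), (10, 15), (11, 0), (12, 5), (12, 18), (15, 2), (15, 21), (16, 10), (16, 13), (17, 4), (17, 19), (20, 3), (20, 20), (21, 1), (21, 22), (22, 2), (22, 21)}; affine count = 29; |E(F_23)| = 30.

Discriminant check: Δ ∝ 4a³ + 27b² = 4·19³ + 27·1² = 4·6859 + 27·1 ≡ 1 (mod 23). Nonzero ⇒ E is nonsingular.
For each x ∈ F_23, compute rhs = x³ + 19·x + 1 mod 23, then count y ∈ F_23 with y² ≡ rhs.
  x = 0: rhs = 1, matching y values: 1, 22 (2 points).
  x = 1: rhs = 21, matching y values: none (0 points).
  x = 2: rhs = 1, matching y values: 1, 22 (2 points).
  x = 3: rhs = 16, matching y values: 4, 19 (2 points).
  x = 4: rhs = 3, matching y values: 7, 16 (2 points).
  x = 5: rhs = 14, matching y values: none (0 points).
  x = 6: rhs = 9, matching y values: 3, 20 (2 points).
  x = 7: rhs = 17, matching y values: none (0 points).
  x = 8: rhs = 21, matching y values: none (0 points).
  x = 9: rhs = 4, matching y values: 2, 21 (2 points).
  x = 10: rhs = 18, matching y values: 8, 15 (2 points).
  x = 11: rhs = 0, matching y values: 0 (1 points).
  x = 12: rhs = 2, matching y values: 5, 18 (2 points).
  x = 13: rhs = 7, matching y values: none (0 points).
  x = 14: rhs = 21, matching y values: none (0 points).
  x = 15: rhs = 4, matching y values: 2, 21 (2 points).
  x = 16: rhs = 8, matching y values: 10, 13 (2 points).
  x = 17: rhs = 16, matching y values: 4, 19 (2 points).
  x = 18: rhs = 11, matching y values: none (0 points).
  x = 19: rhs = 22, matching y values: none (0 points).
  x = 20: rhs = 9, matching y values: 3, 20 (2 points).
  x = 21: rhs = 1, matching y values: 1, 22 (2 points).
  x = 22: rhs = 4, matching y values: 2, 21 (2 points).
Total affine count: 29.
Full point count |E(F_23)| = 29 + 1 = 30.
Hasse bound: |30 − (23+1)| = |6| = 6 ≤ 2√23 ≈ 9.5917 ✓.


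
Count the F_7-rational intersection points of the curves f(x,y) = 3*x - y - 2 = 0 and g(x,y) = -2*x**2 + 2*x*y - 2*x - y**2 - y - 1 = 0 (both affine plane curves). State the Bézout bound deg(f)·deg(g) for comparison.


Common zeros: ∅; count = 0; Bézout bound = 2.

deg(f) = 1, deg(g) = 2, so Bézout bound = 2.
Scan x ∈ F_7. For each x, list the y ∈ F_7 with f(x, y) ≡ 0 and those with g(x, y) ≡ 0 (mod 7); the common zeros in that column are the intersection.
  x = 0: f ≡ 0 at y ∈ {5}; g ≡ 0 at y ∈ {2, 4}; common: ∅.
  x = 1: f ≡ 0 at y ∈ {1}; g ≡ 0 at y ∈ {2, 6}; common: ∅.
  x = 2: f ≡ 0 at y ∈ {4}; g ≡ 0 at y ∈ ∅; common: ∅.
  x = 3: f ≡ 0 at y ∈ {0}; g ≡ 0 at y ∈ {1, 4}; common: ∅.
  x = 4: f ≡ 0 at y ∈ {3}; g ≡ 0 at y ∈ {1, 6}; common: ∅.
  x = 5: f ≡ 0 at y ∈ {6}; g ≡ 0 at y ∈ ∅; common: ∅.
  x = 6: f ≡ 0 at y ∈ {2}; g ≡ 0 at y ∈ ∅; common: ∅.
Collecting: common zeros = ∅, so the count is 0.
Comparison with the Bézout bound: 0 ≤ 2 = deg(f)·deg(g), as expected for curves with no common component (the affine F_7-count falls short of the bound because intersections may lie at infinity, over extension fields, or carry multiplicity).


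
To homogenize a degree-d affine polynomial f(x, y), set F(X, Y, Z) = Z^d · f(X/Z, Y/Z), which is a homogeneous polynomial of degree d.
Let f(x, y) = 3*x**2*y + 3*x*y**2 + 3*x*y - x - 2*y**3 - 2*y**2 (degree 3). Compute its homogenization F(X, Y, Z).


F(X, Y, Z) = 3*X**2*Y + 3*X*Y**2 + 3*X*Y*Z - X*Z**2 - 2*Y**3 - 2*Y**2*Z

deg(f) = 3.
Substitute x = X/Z, y = Y/Z into f, then multiply by Z^3.
  monomial 3·x^2·y^1 ↦ 3·X^2·Y^1·Z^0.
  monomial 3·x^1·y^2 ↦ 3·X^1·Y^2·Z^0.
  monomial 3·x^1·y^1 ↦ 3·X^1·Y^1·Z^1.
  monomial -1·x^1·y^0 ↦ -1·X^1·Y^0·Z^2.
  monomial -2·x^0·y^3 ↦ -2·X^0·Y^3·Z^0.
  monomial -2·x^0·y^2 ↦ -2·X^0·Y^2·Z^1.
Collecting: F(X, Y, Z) = 3*X**2*Y + 3*X*Y**2 + 3*X*Y*Z - X*Z**2 - 2*Y**3 - 2*Y**2*Z.


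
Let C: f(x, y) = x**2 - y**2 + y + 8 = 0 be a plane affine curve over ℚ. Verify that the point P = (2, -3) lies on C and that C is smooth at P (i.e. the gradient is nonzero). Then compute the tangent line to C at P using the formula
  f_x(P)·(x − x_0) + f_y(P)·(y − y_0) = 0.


Tangent line at P: 4*x + 7*y + 13 = 0.

Step 1: f(2, -3) = 0, so P lies on C.
Step 2: partial derivatives
  f_x(x, y) = 2*x, f_y(x, y) = 1 - 2*y.
  f_x(P) = 4, f_y(P) = 7 (gradient nonzero, so P is smooth).
Step 3: tangent line at P: 4·(x − 2) + 7·(y − -3) = 0.
Expanding: 4*x + 7*y + 13 = 0.


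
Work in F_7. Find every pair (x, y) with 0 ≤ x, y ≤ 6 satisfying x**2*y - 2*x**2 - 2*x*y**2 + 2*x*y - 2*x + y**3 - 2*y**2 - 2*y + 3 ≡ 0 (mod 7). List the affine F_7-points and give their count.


Affine F_7-points: {(0, 1), (1, 2), (1, 3), (1, 6), (3, 0), (4, 6), (5, 1), (6, 3)}; count = 8.

For each of the 49 pairs (x, y) ∈ F_7², evaluate f(x, y) mod 7. Record the zeros.
  x = 0: [0↦3, 1↦0, 2↦6, 3↦6, 4↦6, 5↦5, 6↦2]  zeros at y ∈ {1}
  x = 1: [0↦6, 1↦4, 2↦0, 3↦0, 4↦3, 5↦1, 6↦0]  zeros at y ∈ {2, 3, 6}
  x = 2: [0↦5, 1↦6, 2↦1, 3↦3, 4↦4, 5↦3, 6↦6]  zeros at y ∈ ∅
  x = 3: [0↦0, 1↦6, 2↦2, 3↦1, 4↦2, 5↦4, 6↦6]  zeros at y ∈ {0}
  x = 4: [0↦5, 1↦4, 2↦3, 3↦1, 4↦4, 5↦4, 6↦0]  zeros at y ∈ {6}
  x = 5: [0↦6, 1↦0, 2↦4, 3↦3, 4↦3, 5↦3, 6↦2]  zeros at y ∈ {1}
  x = 6: [0↦3, 1↦1, 2↦5, 3↦0, 4↦6, 5↦1, 6↦5]  zeros at y ∈ {3}
Collecting zeros: affine points = {(0, 1), (1, 2), (1, 3), (1, 6), (3, 0), (4, 6), (5, 1), (6, 3)}.
Total count |C(F_7)_aff| = 8.


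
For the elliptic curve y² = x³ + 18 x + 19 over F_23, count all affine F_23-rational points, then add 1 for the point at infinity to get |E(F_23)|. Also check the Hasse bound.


Affine points = {(3, 10), (3, 13), (5, 2), (5, 21), (8, 10), (8, 13), (9, 6), (9, 17), (10, 7), (10, 16), (12, 10), (12, 13), (13, 9), (13, 14), (14, 5), (14, 18), (22, 0)}; affine count = 17; |E(F_23)| = 18.

Discriminant check: Δ ∝ 4a³ + 27b² = 4·18³ + 27·19² = 4·5832 + 27·361 ≡ 1 (mod 23). Nonzero ⇒ E is nonsingular.
For each x ∈ F_23, compute rhs = x³ + 18·x + 19 mod 23, then count y ∈ F_23 with y² ≡ rhs.
  x = 0: rhs = 19, matching y values: none (0 points).
  x = 1: rhs = 15, matching y values: none (0 points).
  x = 2: rhs = 17, matching y values: none (0 points).
  x = 3: rhs = 8, matching y values: 10, 13 (2 points).
  x = 4: rhs = 17, matching y values: none (0 points).
  x = 5: rhs = 4, matching y values: 2, 21 (2 points).
  x = 6: rhs = 21, matching y values: none (0 points).
  x = 7: rhs = 5, matching y values: none (0 points).
  x = 8: rhs = 8, matching y values: 10, 13 (2 points).
  x = 9: rhs = 13, matching y values: 6, 17 (2 points).
  x = 10: rhs = 3, matching y values: 7, 16 (2 points).
  x = 11: rhs = 7, matching y values: none (0 points).
  x = 12: rhs = 8, matching y values: 10, 13 (2 points).
  x = 13: rhs = 12, matching y values: 9, 14 (2 points).
  x = 14: rhs = 2, matching y values: 5, 18 (2 points).
  x = 15: rhs = 7, matching y values: none (0 points).
  x = 16: rhs = 10, matching y values: none (0 points).
  x = 17: rhs = 17, matching y values: none (0 points).
  x = 18: rhs = 11, matching y values: none (0 points).
  x = 19: rhs = 21, matching y values: none (0 points).
  x = 20: rhs = 7, matching y values: none (0 points).
  x = 21: rhs = 21, matching y values: none (0 points).
  x = 22: rhs = 0, matching y values: 0 (1 points).
Total affine count: 17.
Full point count |E(F_23)| = 17 + 1 = 18.
Hasse bound: |18 − (23+1)| = |-6| = 6 ≤ 2√23 ≈ 9.5917 ✓.


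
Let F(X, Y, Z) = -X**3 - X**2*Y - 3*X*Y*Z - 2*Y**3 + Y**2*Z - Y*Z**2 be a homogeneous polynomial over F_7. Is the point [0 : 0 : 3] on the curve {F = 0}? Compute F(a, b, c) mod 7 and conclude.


F(0,0,3) ≡ 0 (mod 7); P is on the curve.

Evaluate F(0, 0, 3) term-by-term (mod 7).
  -X**3 ↦ -1·0·1·1 = 0
  -X**2*Y ↦ -1·0·0·1 = 0
  -3*X*Y*Z ↦ -3·0·0·3 = 0
  -2*Y**3 ↦ -2·1·0·1 = 0
  Y**2*Z ↦ 1·1·0·3 = 0
  -Y*Z**2 ↦ -1·1·0·9 = 0
Sum: F(0, 0, 3) = (0) + (0) + (0) + (0) + (0) + (0) = 0.
Reducing mod 7: 0 ≡ 0 (mod 7).
Since F(a, b, c) ≡ 0 (mod 7), P lies on the curve.


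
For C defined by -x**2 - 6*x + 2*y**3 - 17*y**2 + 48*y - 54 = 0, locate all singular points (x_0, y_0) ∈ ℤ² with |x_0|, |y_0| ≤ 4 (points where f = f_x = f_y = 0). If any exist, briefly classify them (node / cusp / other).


Singular points: {(-3, 3)}; classification: node.

Compute partial derivatives:
  f_x = -2*x - 6.
  f_y = 6*y**2 - 34*y + 48.
Scan x_0 ∈ {−4, ..., 4}. For each x_0, f_y(x_0, y) is a polynomial in y; find its integer roots y ∈ {−4, ..., 4}, then test f_x and f at those candidates.
  x = -4: f_y(-4, y) = 6*y**2 - 34*y + 48; vanishes at y ∈ {3}. (-4, 3): f_x = 2 ≠ 0.
  x = -3: f_y(-3, y) = 6*y**2 - 34*y + 48; vanishes at y ∈ {3}. (-3, 3): f_x = 0, f = 0 — SINGULAR.
  x = -2: f_y(-2, y) = 6*y**2 - 34*y + 48; vanishes at y ∈ {3}. (-2, 3): f_x = -2 ≠ 0.
  x = -1: f_y(-1, y) = 6*y**2 - 34*y + 48; vanishes at y ∈ {3}. (-1, 3): f_x = -4 ≠ 0.
  x = 0: f_y(0, y) = 6*y**2 - 34*y + 48; vanishes at y ∈ {3}. (0, 3): f_x = -6 ≠ 0.
  x = 1: f_y(1, y) = 6*y**2 - 34*y + 48; vanishes at y ∈ {3}. (1, 3): f_x = -8 ≠ 0.
  x = 2: f_y(2, y) = 6*y**2 - 34*y + 48; vanishes at y ∈ {3}. (2, 3): f_x = -10 ≠ 0.
  x = 3: f_y(3, y) = 6*y**2 - 34*y + 48; vanishes at y ∈ {3}. (3, 3): f_x = -12 ≠ 0.
  x = 4: f_y(4, y) = 6*y**2 - 34*y + 48; vanishes at y ∈ {3}. (4, 3): f_x = -14 ≠ 0.
Only singular point on the grid: (-3, 3).
Classify: substitute x = -3 + u, y = 3 + v and expand: f = -u**2 + 2*v**3 + v**2.
No constant or linear terms (consistent with a singular point). Quadratic part: -u**2 + v**2. Cubic part: 2*v**3.
The quadratic part v**2 - u**2 = (v − u)(v + u) splits into two distinct linear factors, so there are two distinct tangent lines y − 3 = ±(x − -3) — this is a node (ordinary double point).
Classification: node.


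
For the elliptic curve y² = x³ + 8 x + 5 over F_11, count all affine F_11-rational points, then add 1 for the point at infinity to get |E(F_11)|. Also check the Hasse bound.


Affine points = {(0, 4), (0, 7), (1, 5), (1, 6), (3, 1), (3, 10), (5, 4), (5, 7), (6, 4), (6, 7), (8, 3), (8, 8), (9, 5), (9, 6)}; affine count = 14; |E(F_11)| = 15.

Discriminant check: Δ ∝ 4a³ + 27b² = 4·8³ + 27·5² = 4·512 + 27·25 ≡ 6 (mod 11). Nonzero ⇒ E is nonsingular.
For each x ∈ F_11, compute rhs = x³ + 8·x + 5 mod 11, then count y ∈ F_11 with y² ≡ rhs.
  x = 0: rhs = 5, matching y values: 4, 7 (2 points).
  x = 1: rhs = 3, matching y values: 5, 6 (2 points).
  x = 2: rhs = 7, matching y values: none (0 points).
  x = 3: rhs = 1, matching y values: 1, 10 (2 points).
  x = 4: rhs = 2, matching y values: none (0 points).
  x = 5: rhs = 5, matching y values: 4, 7 (2 points).
  x = 6: rhs = 5, matching y values: 4, 7 (2 points).
  x = 7: rhs = 8, matching y values: none (0 points).
  x = 8: rhs = 9, matching y values: 3, 8 (2 points).
  x = 9: rhs = 3, matching y values: 5, 6 (2 points).
  x = 10: rhs = 7, matching y values: none (0 points).
Total affine count: 14.
Full point count |E(F_11)| = 14 + 1 = 15.
Hasse bound: |15 − (11+1)| = |3| = 3 ≤ 2√11 ≈ 6.6332 ✓.


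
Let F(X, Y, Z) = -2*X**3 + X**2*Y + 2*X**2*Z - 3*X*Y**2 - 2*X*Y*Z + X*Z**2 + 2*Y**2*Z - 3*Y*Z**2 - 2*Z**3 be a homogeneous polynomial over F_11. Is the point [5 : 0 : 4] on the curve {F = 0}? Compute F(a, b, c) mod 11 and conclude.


F(5,0,4) ≡ 1 (mod 11); P is NOT on the curve.

Evaluate F(5, 0, 4) term-by-term (mod 11).
  -2*X**3 ↦ -2·125·1·1 = -250
  X**2*Y ↦ 1·25·0·1 = 0
  2*X**2*Z ↦ 2·25·1·4 = 200
  -3*X*Y**2 ↦ -3·5·0·1 = 0
  -2*X*Y*Z ↦ -2·5·0·4 = 0
  X*Z**2 ↦ 1·5·1·16 = 80
  2*Y**2*Z ↦ 2·1·0·4 = 0
  -3*Y*Z**2 ↦ -3·1·0·16 = 0
  -2*Z**3 ↦ -2·1·1·64 = -128
Sum: F(5, 0, 4) = (-250) + (0) + (200) + (0) + (0) + (80) + (0) + (0) + (-128) = -98.
Reducing mod 11: -98 ≡ 1 (mod 11).
Since F(a, b, c) ≡ 1 ≠ 0 (mod 11), P does NOT lie on the curve.


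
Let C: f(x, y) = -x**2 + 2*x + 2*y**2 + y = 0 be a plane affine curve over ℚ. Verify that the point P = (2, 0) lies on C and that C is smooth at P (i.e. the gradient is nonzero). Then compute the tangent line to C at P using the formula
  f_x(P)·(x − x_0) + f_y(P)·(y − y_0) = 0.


Tangent line at P: -2*x + y + 4 = 0.

Step 1: f(2, 0) = 0, so P lies on C.
Step 2: partial derivatives
  f_x(x, y) = 2 - 2*x, f_y(x, y) = 4*y + 1.
  f_x(P) = -2, f_y(P) = 1 (gradient nonzero, so P is smooth).
Step 3: tangent line at P: -2·(x − 2) + 1·(y − 0) = 0.
Expanding: -2*x + y + 4 = 0.


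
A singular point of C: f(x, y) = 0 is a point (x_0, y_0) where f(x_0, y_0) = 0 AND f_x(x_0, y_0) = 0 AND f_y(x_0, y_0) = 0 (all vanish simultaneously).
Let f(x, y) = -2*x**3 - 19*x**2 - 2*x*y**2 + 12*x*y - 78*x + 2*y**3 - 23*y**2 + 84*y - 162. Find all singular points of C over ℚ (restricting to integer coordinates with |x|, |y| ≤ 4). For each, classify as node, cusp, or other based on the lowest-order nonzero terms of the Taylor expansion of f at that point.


Singular points: {(-3, 3)}; classification: node.

Compute partial derivatives:
  f_x = -6*x**2 - 38*x - 2*y**2 + 12*y - 78.
  f_y = -4*x*y + 12*x + 6*y**2 - 46*y + 84.
Scan x_0 ∈ {−4, ..., 4}. For each x_0, f_y(x_0, y) is a polynomial in y; find its integer roots y ∈ {−4, ..., 4}, then test f_x and f at those candidates.
  x = -4: f_y(-4, y) = 6*y**2 - 30*y + 36; vanishes at y ∈ {2, 3}. (-4, 2): f_x = -6 ≠ 0; (-4, 3): f_x = -4 ≠ 0.
  x = -3: f_y(-3, y) = 6*y**2 - 34*y + 48; vanishes at y ∈ {3}. (-3, 3): f_x = 0, f = 0 — SINGULAR.
  x = -2: f_y(-2, y) = 6*y**2 - 38*y + 60; vanishes at y ∈ {3}. (-2, 3): f_x = -8 ≠ 0.
  x = -1: f_y(-1, y) = 6*y**2 - 42*y + 72; vanishes at y ∈ {3, 4}. (-1, 3): f_x = -28 ≠ 0; (-1, 4): f_x = -30 ≠ 0.
  x = 0: f_y(0, y) = 6*y**2 - 46*y + 84; vanishes at y ∈ {3}. (0, 3): f_x = -60 ≠ 0.
  x = 1: f_y(1, y) = 6*y**2 - 50*y + 96; vanishes at y ∈ {3}. (1, 3): f_x = -104 ≠ 0.
  x = 2: f_y(2, y) = 6*y**2 - 54*y + 108; vanishes at y ∈ {3}. (2, 3): f_x = -160 ≠ 0.
  x = 3: f_y(3, y) = 6*y**2 - 58*y + 120; vanishes at y ∈ {3}. (3, 3): f_x = -228 ≠ 0.
  x = 4: f_y(4, y) = 6*y**2 - 62*y + 132; vanishes at y ∈ {3}. (4, 3): f_x = -308 ≠ 0.
Only singular point on the grid: (-3, 3).
Classify: substitute x = -3 + u, y = 3 + v and expand: f = -2*u**3 - u**2 - 2*u*v**2 + 2*v**3 + v**2.
No constant or linear terms (consistent with a singular point). Quadratic part: -u**2 + v**2. Cubic part: -2*u**3 - 2*u*v**2 + 2*v**3.
The quadratic part v**2 - u**2 = (v − u)(v + u) splits into two distinct linear factors, so there are two distinct tangent lines y − 3 = ±(x − -3) — this is a node (ordinary double point).
Classification: node.
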